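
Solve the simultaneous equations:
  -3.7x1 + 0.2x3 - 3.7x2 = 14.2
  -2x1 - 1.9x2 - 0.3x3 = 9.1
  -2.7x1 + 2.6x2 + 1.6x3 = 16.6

Row-reduce the augmented matrix:
R1 ← R1 / (-37/10).
R2 ← R2 + 2·R1.
R3 ← R3 + 27/10·R1.
R2 ← R2 / (1/10).
R1 ← R1 − 1·R2.
R3 ← R3 − 53/10·R2.
R3 ← R3 / (8541/370).
R1 ← R1 − 149/37·R3.
R2 ← R2 + 151/37·R3.
Reading off the reduced rows gives x1 = -6, x2 = 2, x3 = -3.

x1 = -6, x2 = 2, x3 = -3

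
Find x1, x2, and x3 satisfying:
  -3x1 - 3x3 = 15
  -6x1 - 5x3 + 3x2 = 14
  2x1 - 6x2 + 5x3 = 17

x1 = -4, x2 = -5, x3 = -1

Row-reduce the augmented matrix:
R1 ← R1 / (-3).
R2 ← R2 + 6·R1.
R3 ← R3 − 2·R1.
R2 ← R2 / (3).
R3 ← R3 + 6·R2.
R3 ← R3 / (5).
R1 ← R1 − 1·R3.
R2 ← R2 − 1/3·R3.
Reading off the reduced rows gives x1 = -4, x2 = -5, x3 = -1.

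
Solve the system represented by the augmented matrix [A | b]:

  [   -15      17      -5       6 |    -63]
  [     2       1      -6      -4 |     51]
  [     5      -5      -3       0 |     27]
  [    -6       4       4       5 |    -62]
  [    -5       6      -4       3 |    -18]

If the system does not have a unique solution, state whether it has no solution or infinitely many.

x_1 = 2, x_2 = -1, x_3 = -4, x_4 = -6

Row-reduce the augmented matrix:
R1 ← R1 / (-15).
R2 ← R2 − 2·R1.
R3 ← R3 − 5·R1.
R4 ← R4 + 6·R1.
R5 ← R5 + 5·R1.
R2 ← R2 / (49/15).
R1 ← R1 + 17/15·R2.
R3 ← R3 − 2/3·R2.
R4 ← R4 + 14/5·R2.
R5 ← R5 − 1/3·R2.
R3 ← R3 / (-162/49).
R1 ← R1 + 97/49·R3.
R2 ← R2 + 100/49·R3.
R4 ← R4 − 2/7·R3.
R5 ← R5 + 81/49·R3.
R4 ← R4 / (7/81).
R1 ← R1 + 251/81·R4.
R2 ← R2 + 212/81·R4.
R3 ← R3 + 65/81·R4.
R5 reduces to 0 = 0, so the extra equation is consistent.
Reading off the reduced rows gives x_1 = 2, x_2 = -1, x_3 = -4, x_4 = -6.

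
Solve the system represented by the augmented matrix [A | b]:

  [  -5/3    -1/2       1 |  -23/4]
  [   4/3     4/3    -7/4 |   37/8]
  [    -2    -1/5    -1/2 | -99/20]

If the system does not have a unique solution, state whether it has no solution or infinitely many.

Row-reduce the augmented matrix:
R1 ← R1 / (-5/3).
R2 ← R2 − 4/3·R1.
R3 ← R3 + 2·R1.
R2 ← R2 / (14/15).
R1 ← R1 − 3/10·R2.
R3 ← R3 − 2/5·R2.
R3 ← R3 / (-181/140).
R1 ← R1 + 33/112·R3.
R2 ← R2 + 57/56·R3.
Reading off the reduced rows gives x_1 = 3, x_2 = -3/2, x_3 = -3/2.

x_1 = 3, x_2 = -3/2, x_3 = -3/2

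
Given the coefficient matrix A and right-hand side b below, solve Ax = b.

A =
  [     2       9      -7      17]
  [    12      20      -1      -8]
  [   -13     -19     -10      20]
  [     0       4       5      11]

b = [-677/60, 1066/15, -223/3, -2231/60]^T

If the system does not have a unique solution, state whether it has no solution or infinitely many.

Row-reduce the augmented matrix:
R1 ← R1 / (2).
R2 ← R2 − 12·R1.
R3 ← R3 + 13·R1.
R2 ← R2 / (-34).
R1 ← R1 − 9/2·R2.
R3 ← R3 − 79/2·R2.
R4 ← R4 − 4·R2.
R3 ← R3 / (-535/68).
R1 ← R1 − 131/68·R3.
R2 ← R2 + 41/34·R3.
R4 ← R4 − 167/17·R3.
R4 ← R4 / (769/535).
R1 ← R1 + 2887/535·R4.
R2 ← R2 − 1509/535·R4.
R3 ← R3 + 184/535·R4.
Reading off the reduced rows gives x_1 = 6/5, x_2 = 8/5, x_3 = -8/3, x_4 = -11/4.

x_1 = 6/5, x_2 = 8/5, x_3 = -8/3, x_4 = -11/4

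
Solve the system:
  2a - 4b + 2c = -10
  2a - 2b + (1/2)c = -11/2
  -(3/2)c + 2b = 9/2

Row-reduce:
R1 ← R1 / (2).
R2 ← R2 − 2·R1.
R2 ← R2 / (2).
R1 ← R1 + 2·R2.
R3 ← R3 − 2·R2.
Rank is 2 with 3 unknowns, leaving c free.

infinitely many solutions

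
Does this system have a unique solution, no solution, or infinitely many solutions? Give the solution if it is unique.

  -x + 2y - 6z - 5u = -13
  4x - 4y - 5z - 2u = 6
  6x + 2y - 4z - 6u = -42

Row-reduce:
R1 ← R1 / (-1).
R2 ← R2 − 4·R1.
R3 ← R3 − 6·R1.
R2 ← R2 / (4).
R1 ← R1 + 2·R2.
R3 ← R3 − 14·R2.
R3 ← R3 / (123/2).
R1 ← R1 + 17/2·R3.
R2 ← R2 + 29/4·R3.
Rank is 3 with 4 unknowns, leaving u free.

infinitely many solutions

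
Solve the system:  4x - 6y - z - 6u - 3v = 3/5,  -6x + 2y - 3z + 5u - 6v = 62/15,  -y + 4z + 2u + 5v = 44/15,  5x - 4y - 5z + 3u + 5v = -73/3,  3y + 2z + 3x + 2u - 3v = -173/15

x = -3, y = -2/3, z = 7/5, u = -5/3, v = 0

Row-reduce the augmented matrix:
R1 ← R1 / (4).
R2 ← R2 + 6·R1.
R4 ← R4 − 5·R1.
R5 ← R5 − 3·R1.
R2 ← R2 / (-7).
R1 ← R1 + 3/2·R2.
R3 ← R3 + 1·R2.
R4 ← R4 − 7/2·R2.
R5 ← R5 − 15/2·R2.
R3 ← R3 / (65/14).
R1 ← R1 − 5/7·R3.
R2 ← R2 − 9/14·R3.
R4 ← R4 + 6·R3.
R5 ← R5 + 29/14·R3.
R4 ← R4 / (1537/130).
R1 ← R1 + 27/26·R4.
R2 ← R2 − 14/65·R4.
R3 ← R3 − 36/65·R4.
R5 ← R5 − 437/130·R4.
R5 ← R5 / (-19187/1537).
R1 ← R1 − 2375/1537·R5.
R2 ← R2 − 589/1537·R5.
R3 ← R3 − 1295/1537·R5.
R4 ← R4 − 1547/1537·R5.
Reading off the reduced rows gives x = -3, y = -2/3, z = 7/5, u = -5/3, v = 0.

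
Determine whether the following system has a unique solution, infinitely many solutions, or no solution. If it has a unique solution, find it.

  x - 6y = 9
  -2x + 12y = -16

no solution

Row-reduce:
R2 ← R2 + 2·R1.
Row 2 reduces to 0 = 2, a contradiction. The system is inconsistent.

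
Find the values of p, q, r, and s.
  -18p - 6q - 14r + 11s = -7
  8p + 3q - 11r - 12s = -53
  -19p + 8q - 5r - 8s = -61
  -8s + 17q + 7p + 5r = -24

p = 1, q = -1, r = 2, s = 3

Row-reduce the augmented matrix:
R1 ← R1 / (-18).
R2 ← R2 − 8·R1.
R3 ← R3 + 19·R1.
R4 ← R4 − 7·R1.
R2 ← R2 / (1/3).
R1 ← R1 − 1/3·R2.
R3 ← R3 − 43/3·R2.
R4 ← R4 − 44/3·R2.
R3 ← R3 / (2251/3).
R1 ← R1 − 18·R3.
R2 ← R2 + 155/3·R3.
R4 ← R4 − 2272/3·R3.
R4 ← R4 / (91527/4502).
R1 ← R1 + 1643/4502·R4.
R2 ← R2 + 7331/4502·R4.
R3 ← R3 − 1717/4502·R4.
Reading off the reduced rows gives p = 1, q = -1, r = 2, s = 3.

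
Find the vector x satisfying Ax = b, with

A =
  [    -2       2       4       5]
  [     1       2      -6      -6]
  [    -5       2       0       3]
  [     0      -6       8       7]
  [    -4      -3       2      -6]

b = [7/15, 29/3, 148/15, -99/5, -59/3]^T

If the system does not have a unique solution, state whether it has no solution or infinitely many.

x_1 = -1/3, x_2 = 7/5, x_3 = -3, x_4 = 9/5

Row-reduce the augmented matrix:
R1 ← R1 / (-2).
R2 ← R2 − 1·R1.
R3 ← R3 + 5·R1.
R5 ← R5 + 4·R1.
R2 ← R2 / (3).
R1 ← R1 + 1·R2.
R3 ← R3 + 3·R2.
R4 ← R4 + 6·R2.
R5 ← R5 + 7·R2.
R3 ← R3 / (-14).
R1 ← R1 + 10/3·R3.
R2 ← R2 + 4/3·R3.
R5 ← R5 + 46/3·R3.
Swap R4 and R5.
R4 ← R4 / (-139/14).
R1 ← R1 + 4/7·R4.
R2 ← R2 − 1/14·R4.
R3 ← R3 − 13/14·R4.
R5 reduces to 0 = 0, so the extra equation is consistent.
Reading off the reduced rows gives x_1 = -1/3, x_2 = 7/5, x_3 = -3, x_4 = 9/5.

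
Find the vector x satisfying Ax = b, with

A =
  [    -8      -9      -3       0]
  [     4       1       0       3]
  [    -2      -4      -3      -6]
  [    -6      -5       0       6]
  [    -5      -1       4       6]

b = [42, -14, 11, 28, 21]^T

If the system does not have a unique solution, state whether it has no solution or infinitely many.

no solution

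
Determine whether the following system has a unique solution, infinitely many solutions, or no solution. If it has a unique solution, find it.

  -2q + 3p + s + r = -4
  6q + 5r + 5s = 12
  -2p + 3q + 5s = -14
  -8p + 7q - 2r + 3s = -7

no solution

Row-reduce:
R1 ← R1 / (3).
R3 ← R3 + 2·R1.
R4 ← R4 + 8·R1.
R2 ← R2 / (6).
R1 ← R1 + 2/3·R2.
R3 ← R3 − 5/3·R2.
R4 ← R4 − 5/3·R2.
R3 ← R3 / (-13/18).
R1 ← R1 − 8/9·R3.
R2 ← R2 − 5/6·R3.
R4 ← R4 + 13/18·R3.
Row 4 reduces to 0 = -1, a contradiction. The system is inconsistent.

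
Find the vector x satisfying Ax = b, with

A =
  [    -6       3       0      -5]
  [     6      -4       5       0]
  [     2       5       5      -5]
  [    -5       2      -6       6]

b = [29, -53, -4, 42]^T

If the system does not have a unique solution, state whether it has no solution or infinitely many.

Row-reduce the augmented matrix:
R1 ← R1 / (-6).
R2 ← R2 − 6·R1.
R3 ← R3 − 2·R1.
R4 ← R4 + 5·R1.
R2 ← R2 / (-1).
R1 ← R1 + 1/2·R2.
R3 ← R3 − 6·R2.
R4 ← R4 + 1/2·R2.
R3 ← R3 / (35).
R1 ← R1 + 5/2·R3.
R2 ← R2 + 5·R3.
R4 ← R4 + 17/2·R3.
R4 ← R4 / (79/21).
R1 ← R1 − 5/7·R4.
R2 ← R2 + 5/21·R4.
R3 ← R3 + 22/21·R4.
Reading off the reduced rows gives x_1 = -2, x_2 = 4, x_3 = -5, x_4 = -1.

x_1 = -2, x_2 = 4, x_3 = -5, x_4 = -1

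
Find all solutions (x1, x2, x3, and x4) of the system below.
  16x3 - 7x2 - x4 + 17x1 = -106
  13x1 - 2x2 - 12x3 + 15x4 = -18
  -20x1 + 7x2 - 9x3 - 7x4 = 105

infinitely many solutions

Row-reduce:
R1 ← R1 / (17).
R2 ← R2 − 13·R1.
R3 ← R3 + 20·R1.
R2 ← R2 / (57/17).
R1 ← R1 + 7/17·R2.
R3 ← R3 + 21/17·R2.
R3 ← R3 / (17/19).
R1 ← R1 + 116/57·R3.
R2 ← R2 + 412/57·R3.
Rank is 3 with 4 unknowns, leaving x4 free.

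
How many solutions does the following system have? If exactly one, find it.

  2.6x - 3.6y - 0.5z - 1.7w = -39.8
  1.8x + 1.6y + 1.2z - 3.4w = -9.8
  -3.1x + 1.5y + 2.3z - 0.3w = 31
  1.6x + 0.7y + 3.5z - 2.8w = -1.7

Row-reduce the augmented matrix:
R1 ← R1 / (13/5).
R2 ← R2 − 9/5·R1.
R3 ← R3 + 31/10·R1.
R4 ← R4 − 8/5·R1.
R2 ← R2 / (266/65).
R1 ← R1 + 18/13·R2.
R3 ← R3 + 363/130·R2.
R4 ← R4 − 379/130·R2.
R3 ← R3 / (14677/5320).
R1 ← R1 − 44/133·R3.
R2 ← R2 − 201/532·R3.
R4 ← R4 − 14397/5320·R3.
R4 ← R4 / (20324/5645).
R1 ← R1 + 1067/1129·R4.
R2 ← R2 + 19/1129·R4.
R3 ← R3 + 1573/1129·R4.
Reading off the reduced rows gives x = -5, y = 5, z = 4, w = 4.

x = -5, y = 5, z = 4, w = 4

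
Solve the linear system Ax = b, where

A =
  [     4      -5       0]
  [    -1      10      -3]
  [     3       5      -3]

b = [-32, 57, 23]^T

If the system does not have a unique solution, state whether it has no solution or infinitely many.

no solution

Row-reduce:
R1 ← R1 / (4).
R2 ← R2 + 1·R1.
R3 ← R3 − 3·R1.
R2 ← R2 / (35/4).
R1 ← R1 + 5/4·R2.
R3 ← R3 − 35/4·R2.
Row 3 reduces to 0 = -2, a contradiction. The system is inconsistent.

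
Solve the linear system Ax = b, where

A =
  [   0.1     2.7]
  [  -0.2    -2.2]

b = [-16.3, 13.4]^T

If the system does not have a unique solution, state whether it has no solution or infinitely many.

x_1 = -1, x_2 = -6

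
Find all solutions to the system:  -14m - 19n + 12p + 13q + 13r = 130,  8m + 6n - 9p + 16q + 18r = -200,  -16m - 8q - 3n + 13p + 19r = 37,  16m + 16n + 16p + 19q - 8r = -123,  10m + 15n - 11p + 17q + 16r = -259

m = -5, n = -6, p = 2, q = -1, r = -5

Row-reduce the augmented matrix:
R1 ← R1 / (-14).
R2 ← R2 − 8·R1.
R3 ← R3 + 16·R1.
R4 ← R4 − 16·R1.
R5 ← R5 − 10·R1.
R2 ← R2 / (-34/7).
R1 ← R1 − 19/14·R2.
R3 ← R3 − 131/7·R2.
R4 ← R4 + 40/7·R2.
R5 ← R5 − 10/7·R2.
R3 ← R3 / (-305/34).
R1 ← R1 + 99/68·R3.
R2 ← R2 − 15/34·R3.
R4 ← R4 − 548/17·R3.
R5 ← R5 + 52/17·R3.
R4 ← R4 / (75803/305).
R1 ← R1 + 3247/610·R4.
R2 ← R2 + 92/61·R4.
R3 ← R3 + 2292/305·R4.
R5 ← R5 − 3108/305·R4.
R5 ← R5 / (-24993/1547).
R1 ← R1 + 1931/637·R5.
R2 ← R2 − 20291/10829·R5.
R3 ← R3 + 10672/10829·R5.
R4 ← R4 − 14984/10829·R5.
Reading off the reduced rows gives m = -5, n = -6, p = 2, q = -1, r = -5.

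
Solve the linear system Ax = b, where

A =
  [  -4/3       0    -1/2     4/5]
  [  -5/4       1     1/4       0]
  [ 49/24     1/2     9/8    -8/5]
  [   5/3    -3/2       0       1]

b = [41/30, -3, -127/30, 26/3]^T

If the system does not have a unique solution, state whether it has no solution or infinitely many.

Row-reduce:
R1 ← R1 / (-4/3).
R2 ← R2 + 5/4·R1.
R3 ← R3 − 49/24·R1.
R4 ← R4 − 5/3·R1.
R3 ← R3 − 1/2·R2.
R4 ← R4 + 3/2·R2.
Swap R3 and R4.
R3 ← R3 / (29/64).
R1 ← R1 − 3/8·R3.
R2 ← R2 − 23/32·R3.
Rank is 3 with 4 unknowns, leaving x_4 free.

infinitely many solutions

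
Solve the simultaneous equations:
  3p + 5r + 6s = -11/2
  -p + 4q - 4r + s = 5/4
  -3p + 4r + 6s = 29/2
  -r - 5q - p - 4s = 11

p = -3, q = -3, r = -2, s = 9/4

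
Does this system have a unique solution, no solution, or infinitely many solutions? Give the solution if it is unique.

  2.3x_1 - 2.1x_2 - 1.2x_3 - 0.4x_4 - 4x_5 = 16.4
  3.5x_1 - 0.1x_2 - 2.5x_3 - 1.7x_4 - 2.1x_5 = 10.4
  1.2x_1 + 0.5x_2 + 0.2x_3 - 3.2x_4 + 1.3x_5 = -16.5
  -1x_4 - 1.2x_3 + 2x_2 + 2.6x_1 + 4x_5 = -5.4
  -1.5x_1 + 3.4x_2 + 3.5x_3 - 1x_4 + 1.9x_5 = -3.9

Row-reduce the augmented matrix:
R1 ← R1 / (23/10).
R2 ← R2 − 7/2·R1.
R3 ← R3 − 6/5·R1.
R4 ← R4 − 13/5·R1.
R5 ← R5 + 3/2·R1.
R2 ← R2 / (356/115).
R1 ← R1 + 21/23·R2.
R3 ← R3 − 367/230·R2.
R4 ← R4 − 503/115·R2.
R5 ← R5 − 467/230·R2.
R3 ← R3 / (1671/1424).
R1 ← R1 + 513/712·R3.
R2 ← R2 + 155/712·R3.
R4 ← R4 − 3947/3560·R3.
R5 ← R5 − 4499/1424·R3.
R4 ← R4 / (137393/41775).
R1 ← R1 + 5534/2785·R4.
R2 ← R2 + 1342/1671·R4.
R3 ← R3 + 17293/8355·R4.
R5 ← R5 − 100163/16710·R4.
R5 ← R5 / (-6787652/686965).
R1 ← R1 − 170291/137393·R5.
R2 ← R2 − 265589/137393·R5.
R3 ← R3 − 296888/137393·R5.
R4 ← R4 − 68097/137393·R5.
Reading off the reduced rows gives x_1 = 5, x_2 = 3, x_3 = 2, x_4 = 6, x_5 = -4.

x_1 = 5, x_2 = 3, x_3 = 2, x_4 = 6, x_5 = -4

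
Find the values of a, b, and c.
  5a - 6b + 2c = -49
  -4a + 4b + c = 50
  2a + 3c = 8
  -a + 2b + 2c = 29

Row-reduce the augmented matrix:
R1 ← R1 / (5).
R2 ← R2 + 4·R1.
R3 ← R3 − 2·R1.
R4 ← R4 + 1·R1.
R2 ← R2 / (-4/5).
R1 ← R1 + 6/5·R2.
R3 ← R3 − 12/5·R2.
R4 ← R4 − 4/5·R2.
R3 ← R3 / (10).
R1 ← R1 + 7/2·R3.
R2 ← R2 + 13/4·R3.
R4 ← R4 − 5·R3.
R4 reduces to 0 = 0, so the extra equation is consistent.
Reading off the reduced rows gives a = -5, b = 6, c = 6.

a = -5, b = 6, c = 6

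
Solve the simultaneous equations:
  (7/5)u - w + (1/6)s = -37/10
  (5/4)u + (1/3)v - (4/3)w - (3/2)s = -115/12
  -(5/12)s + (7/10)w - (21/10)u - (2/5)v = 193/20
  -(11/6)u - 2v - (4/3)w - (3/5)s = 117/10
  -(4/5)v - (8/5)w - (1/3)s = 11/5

no solution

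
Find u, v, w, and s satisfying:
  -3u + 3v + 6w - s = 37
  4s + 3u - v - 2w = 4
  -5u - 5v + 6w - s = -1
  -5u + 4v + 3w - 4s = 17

u = -1, v = 5, w = 4, s = 5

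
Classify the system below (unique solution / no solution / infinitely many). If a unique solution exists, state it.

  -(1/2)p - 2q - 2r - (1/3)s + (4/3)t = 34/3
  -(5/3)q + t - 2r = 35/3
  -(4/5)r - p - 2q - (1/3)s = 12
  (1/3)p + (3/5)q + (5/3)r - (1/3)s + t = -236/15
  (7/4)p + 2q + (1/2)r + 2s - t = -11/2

p = 0, q = -4, r = -5, s = 0, t = -5

Row-reduce the augmented matrix:
R1 ← R1 / (-1/2).
R3 ← R3 + 1·R1.
R4 ← R4 − 1/3·R1.
R5 ← R5 − 7/4·R1.
R2 ← R2 / (-5/3).
R1 ← R1 − 4·R2.
R3 ← R3 − 2·R2.
R4 ← R4 + 11/15·R2.
R5 ← R5 + 5·R2.
R3 ← R3 / (4/5).
R1 ← R1 + 4/5·R3.
R2 ← R2 − 6/5·R3.
R4 ← R4 − 91/75·R3.
R5 ← R5 + 1/2·R3.
R4 ← R4 / (-191/180).
R1 ← R1 − 1·R4.
R2 ← R2 + 1/2·R4.
R3 ← R3 − 5/12·R4.
R5 ← R5 − 25/24·R4.
R5 ← R5 / (641/191).
R1 ← R1 − 4952/2865·R5.
R2 ← R2 + 25/191·R5.
R3 ← R3 + 224/573·R5.
R4 ← R4 + 3306/955·R5.
Reading off the reduced rows gives p = 0, q = -4, r = -5, s = 0, t = -5.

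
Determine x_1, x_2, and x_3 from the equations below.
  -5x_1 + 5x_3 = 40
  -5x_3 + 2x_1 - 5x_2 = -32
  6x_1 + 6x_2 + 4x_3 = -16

Row-reduce the augmented matrix:
R1 ← R1 / (-5).
R2 ← R2 − 2·R1.
R3 ← R3 − 6·R1.
R2 ← R2 / (-5).
R3 ← R3 − 6·R2.
R3 ← R3 / (32/5).
R1 ← R1 + 1·R3.
R2 ← R2 − 3/5·R3.
Reading off the reduced rows gives x_1 = -6, x_2 = 2, x_3 = 2.

x_1 = -6, x_2 = 2, x_3 = 2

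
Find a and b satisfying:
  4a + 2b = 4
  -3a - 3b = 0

Row-reduce the augmented matrix:
R1 ← R1 / (4).
R2 ← R2 + 3·R1.
R2 ← R2 / (-3/2).
R1 ← R1 − 1/2·R2.
Reading off the reduced rows gives a = 2, b = -2.

a = 2, b = -2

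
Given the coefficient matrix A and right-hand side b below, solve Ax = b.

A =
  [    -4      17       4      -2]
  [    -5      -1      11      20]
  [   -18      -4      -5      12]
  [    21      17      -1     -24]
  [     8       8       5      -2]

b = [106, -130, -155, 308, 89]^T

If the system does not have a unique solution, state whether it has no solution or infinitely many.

x_1 = 3, x_2 = 6, x_3 = 1, x_4 = -6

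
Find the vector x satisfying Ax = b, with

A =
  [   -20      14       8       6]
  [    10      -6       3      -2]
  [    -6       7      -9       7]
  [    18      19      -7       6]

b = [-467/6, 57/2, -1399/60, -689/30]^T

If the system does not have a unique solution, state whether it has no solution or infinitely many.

x_1 = 7/5, x_2 = -8/3, x_3 = -1, x_4 = -3/4

Row-reduce the augmented matrix:
R1 ← R1 / (-20).
R2 ← R2 − 10·R1.
R3 ← R3 + 6·R1.
R4 ← R4 − 18·R1.
R1 ← R1 + 7/10·R2.
R3 ← R3 − 14/5·R2.
R4 ← R4 − 158/5·R2.
R3 ← R3 / (-31).
R1 ← R1 − 9/2·R3.
R2 ← R2 − 7·R3.
R4 ← R4 + 221·R3.
R4 ← R4 / (-5783/155).
R1 ← R1 − 116/155·R4.
R2 ← R2 − 239/155·R4.
R3 ← R3 + 12/155·R4.
Reading off the reduced rows gives x_1 = 7/5, x_2 = -8/3, x_3 = -1, x_4 = -3/4.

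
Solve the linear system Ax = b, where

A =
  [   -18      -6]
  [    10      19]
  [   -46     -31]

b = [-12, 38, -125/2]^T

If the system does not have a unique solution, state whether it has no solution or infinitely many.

Row-reduce:
R1 ← R1 / (-18).
R2 ← R2 − 10·R1.
R3 ← R3 + 46·R1.
R2 ← R2 / (47/3).
R1 ← R1 − 1/3·R2.
R3 ← R3 + 47/3·R2.
Row 3 reduces to 0 = -1/2, a contradiction. The system is inconsistent.

no solution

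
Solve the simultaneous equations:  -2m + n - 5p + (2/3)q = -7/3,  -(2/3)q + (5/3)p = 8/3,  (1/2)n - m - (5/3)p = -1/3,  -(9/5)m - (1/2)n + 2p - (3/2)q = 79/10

Row-reduce:
R1 ← R1 / (-2).
R3 ← R3 + 1·R1.
R4 ← R4 + 9/5·R1.
Swap R2 and R4.
R2 ← R2 / (-7/5).
R1 ← R1 + 1/2·R2.
R3 ← R3 / (5/6).
R1 ← R1 − 5/28·R3.
R2 ← R2 + 65/14·R3.
R4 ← R4 − 5/3·R3.
Row 4 reduces to 0 = 1, a contradiction. The system is inconsistent.

no solution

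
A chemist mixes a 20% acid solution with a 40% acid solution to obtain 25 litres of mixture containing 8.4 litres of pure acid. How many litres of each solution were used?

litres of solution A: 8, litres of solution B: 17

Let a = litres of solution A, b = litres of solution B.
  a + b = 25
  (1/5)a + (2/5)b = 42/5
From equation 1: a = 25 − b.
Substitute into equation 2 and solve: b = 17.
Then a = 8.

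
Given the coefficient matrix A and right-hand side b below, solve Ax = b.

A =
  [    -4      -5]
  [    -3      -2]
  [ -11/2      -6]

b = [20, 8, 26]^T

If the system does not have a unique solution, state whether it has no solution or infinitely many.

no solution

Row-reduce:
R1 ← R1 / (-4).
R2 ← R2 + 3·R1.
R3 ← R3 + 11/2·R1.
R2 ← R2 / (7/4).
R1 ← R1 − 5/4·R2.
R3 ← R3 − 7/8·R2.
Row 3 reduces to 0 = 2, a contradiction. The system is inconsistent.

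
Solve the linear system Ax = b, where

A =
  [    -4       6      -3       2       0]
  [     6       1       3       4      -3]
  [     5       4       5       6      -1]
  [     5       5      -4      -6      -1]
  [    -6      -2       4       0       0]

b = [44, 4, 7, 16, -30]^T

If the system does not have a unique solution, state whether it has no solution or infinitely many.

x_1 = 0, x_2 = 3, x_3 = -6, x_4 = 4, x_5 = -1

Row-reduce the augmented matrix:
R1 ← R1 / (-4).
R2 ← R2 − 6·R1.
R3 ← R3 − 5·R1.
R4 ← R4 − 5·R1.
R5 ← R5 + 6·R1.
R2 ← R2 / (10).
R1 ← R1 + 3/2·R2.
R3 ← R3 − 23/2·R2.
R4 ← R4 − 25/2·R2.
R5 ← R5 + 11·R2.
R3 ← R3 / (119/40).
R1 ← R1 − 21/40·R3.
R2 ← R2 + 3/20·R3.
R4 ← R4 + 47/8·R3.
R5 ← R5 − 137/20·R3.
R4 ← R4 / (-1352/119).
R1 ← R1 − 8/17·R4.
R2 ← R2 − 86/119·R4.
R3 ← R3 − 18/119·R4.
R5 ← R5 − 436/119·R4.
R5 ← R5 / (-2195/338).
R1 ← R1 + 96/169·R5.
R2 ← R2 − 207/676·R5.
R3 ← R3 − 625/676·R5.
R4 ← R4 + 903/1352·R5.
Reading off the reduced rows gives x_1 = 0, x_2 = 3, x_3 = -6, x_4 = 4, x_5 = -1.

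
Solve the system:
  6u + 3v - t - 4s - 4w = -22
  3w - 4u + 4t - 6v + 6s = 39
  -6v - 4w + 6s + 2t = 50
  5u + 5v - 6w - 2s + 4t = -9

infinitely many solutions

Row-reduce:
R1 ← R1 / (6).
R2 ← R2 + 4·R1.
R4 ← R4 − 5·R1.
R2 ← R2 / (-4).
R1 ← R1 − 1/2·R2.
R3 ← R3 + 6·R2.
R4 ← R4 − 5/2·R2.
R3 ← R3 / (-9/2).
R1 ← R1 + 5/8·R3.
R2 ← R2 + 1/12·R3.
R4 ← R4 + 59/24·R3.
R4 ← R4 / (155/54).
R1 ← R1 + 7/18·R4.
R2 ← R2 + 23/27·R4.
R3 ← R3 + 2/9·R4.
Rank is 4 with 5 unknowns, leaving t free.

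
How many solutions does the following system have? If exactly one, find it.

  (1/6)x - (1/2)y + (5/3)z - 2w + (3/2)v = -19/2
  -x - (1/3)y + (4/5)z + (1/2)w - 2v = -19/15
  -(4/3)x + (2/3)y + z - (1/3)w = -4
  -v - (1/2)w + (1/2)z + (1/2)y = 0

Row-reduce:
R1 ← R1 / (1/6).
R2 ← R2 + 1·R1.
R3 ← R3 + 4/3·R1.
R2 ← R2 / (-10/3).
R1 ← R1 + 3·R2.
R3 ← R3 + 10/3·R2.
R4 ← R4 − 1/2·R2.
R3 ← R3 / (53/15).
R1 ← R1 − 7/25·R3.
R2 ← R2 + 81/25·R3.
R4 ← R4 − 53/25·R3.
R4 ← R4 / (27/40).
R1 ← R1 + 1343/1060·R4.
R2 ← R2 + 1041/1060·R4.
R3 ← R3 + 145/106·R4.
Rank is 4 with 5 unknowns, leaving v free.

infinitely many solutions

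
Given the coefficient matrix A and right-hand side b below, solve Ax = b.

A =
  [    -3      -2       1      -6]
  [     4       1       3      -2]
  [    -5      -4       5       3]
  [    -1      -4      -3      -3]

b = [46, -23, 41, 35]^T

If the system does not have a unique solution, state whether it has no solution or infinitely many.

Row-reduce the augmented matrix:
R1 ← R1 / (-3).
R2 ← R2 − 4·R1.
R3 ← R3 + 5·R1.
R4 ← R4 + 1·R1.
R2 ← R2 / (-5/3).
R1 ← R1 − 2/3·R2.
R3 ← R3 + 2/3·R2.
R4 ← R4 + 10/3·R2.
R3 ← R3 / (8/5).
R1 ← R1 − 7/5·R3.
R2 ← R2 + 13/5·R3.
R4 ← R4 + 12·R3.
R4 ← R4 / (293/2).
R1 ← R1 + 135/8·R4.
R2 ← R2 − 269/8·R4.
R3 ← R3 − 85/8·R4.
Reading off the reduced rows gives x_1 = -6, x_2 = -5, x_3 = 0, x_4 = -3.

x_1 = -6, x_2 = -5, x_3 = 0, x_4 = -3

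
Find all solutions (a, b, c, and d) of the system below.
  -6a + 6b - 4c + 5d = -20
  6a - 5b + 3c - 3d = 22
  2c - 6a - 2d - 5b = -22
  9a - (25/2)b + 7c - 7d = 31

Row-reduce:
R1 ← R1 / (-6).
R2 ← R2 − 6·R1.
R3 ← R3 + 6·R1.
R4 ← R4 − 9·R1.
R1 ← R1 + 1·R2.
R3 ← R3 + 11·R2.
R4 ← R4 + 7/2·R2.
R3 ← R3 / (-5).
R1 ← R1 + 1/3·R3.
R2 ← R2 + 1·R3.
R4 ← R4 + 5/2·R3.
Row 4 reduces to 0 = -2, a contradiction. The system is inconsistent.

no solution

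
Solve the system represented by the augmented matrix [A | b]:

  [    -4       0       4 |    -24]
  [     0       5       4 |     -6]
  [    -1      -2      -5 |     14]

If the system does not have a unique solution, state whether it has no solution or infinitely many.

x_1 = 2, x_2 = 2, x_3 = -4

Row-reduce the augmented matrix:
R1 ← R1 / (-4).
R3 ← R3 + 1·R1.
R2 ← R2 / (5).
R3 ← R3 + 2·R2.
R3 ← R3 / (-22/5).
R1 ← R1 + 1·R3.
R2 ← R2 − 4/5·R3.
Reading off the reduced rows gives x_1 = 2, x_2 = 2, x_3 = -4.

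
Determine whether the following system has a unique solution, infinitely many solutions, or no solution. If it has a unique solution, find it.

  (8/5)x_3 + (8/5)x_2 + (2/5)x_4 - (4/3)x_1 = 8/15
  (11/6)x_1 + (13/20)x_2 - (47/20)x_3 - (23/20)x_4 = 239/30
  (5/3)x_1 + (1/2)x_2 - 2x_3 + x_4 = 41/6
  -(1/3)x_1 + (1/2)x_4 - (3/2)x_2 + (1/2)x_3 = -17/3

infinitely many solutions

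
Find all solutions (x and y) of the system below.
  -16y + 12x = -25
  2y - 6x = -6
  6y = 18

no solution

Row-reduce:
R1 ← R1 / (12).
R2 ← R2 + 6·R1.
R2 ← R2 / (-6).
R1 ← R1 + 4/3·R2.
R3 ← R3 − 6·R2.
Row 3 reduces to 0 = -1/2, a contradiction. The system is inconsistent.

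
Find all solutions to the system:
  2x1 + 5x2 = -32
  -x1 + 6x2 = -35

x1 = -1, x2 = -6

From equation 2: x1 = 35 + 6·x2.
Substitute into equation 1 and solve: x2 = -6.
Then x1 = -1.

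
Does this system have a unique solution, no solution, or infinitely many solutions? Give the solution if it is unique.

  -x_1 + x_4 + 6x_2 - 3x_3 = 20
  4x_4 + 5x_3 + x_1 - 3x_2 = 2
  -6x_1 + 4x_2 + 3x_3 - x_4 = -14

infinitely many solutions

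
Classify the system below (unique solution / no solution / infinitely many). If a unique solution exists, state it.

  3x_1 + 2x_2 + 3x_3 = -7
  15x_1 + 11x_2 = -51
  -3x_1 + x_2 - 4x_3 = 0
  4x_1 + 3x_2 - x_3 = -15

no solution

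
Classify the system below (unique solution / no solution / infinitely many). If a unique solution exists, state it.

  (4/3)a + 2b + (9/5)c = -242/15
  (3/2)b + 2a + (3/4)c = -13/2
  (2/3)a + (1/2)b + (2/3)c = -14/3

a = 2, b = -4, c = -6

Row-reduce the augmented matrix:
R1 ← R1 / (4/3).
R2 ← R2 − 2·R1.
R3 ← R3 − 2/3·R1.
R2 ← R2 / (-3/2).
R1 ← R1 − 3/2·R2.
R3 ← R3 + 1/2·R2.
R3 ← R3 / (5/12).
R1 ← R1 + 3/5·R3.
R2 ← R2 − 13/10·R3.
Reading off the reduced rows gives a = 2, b = -4, c = -6.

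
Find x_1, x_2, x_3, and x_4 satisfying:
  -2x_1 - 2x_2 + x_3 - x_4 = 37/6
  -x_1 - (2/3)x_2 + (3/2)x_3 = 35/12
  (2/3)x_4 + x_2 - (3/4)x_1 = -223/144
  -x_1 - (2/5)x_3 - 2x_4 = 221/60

Row-reduce the augmented matrix:
R1 ← R1 / (-2).
R2 ← R2 + 1·R1.
R3 ← R3 + 3/4·R1.
R4 ← R4 + 1·R1.
R2 ← R2 / (1/3).
R1 ← R1 − 1·R2.
R3 ← R3 − 7/4·R2.
R4 ← R4 − 1·R2.
R3 ← R3 / (-45/8).
R1 ← R1 + 7/2·R3.
R2 ← R2 − 3·R3.
R4 ← R4 + 39/10·R3.
R4 ← R4 / (-428/225).
R1 ← R1 + 2/135·R4.
R2 ← R2 − 59/90·R4.
R3 ← R3 − 38/135·R4.
Reading off the reduced rows gives x_1 = -3/4, x_2 = -1, x_3 = 1, x_4 = -5/3.

x_1 = -3/4, x_2 = -1, x_3 = 1, x_4 = -5/3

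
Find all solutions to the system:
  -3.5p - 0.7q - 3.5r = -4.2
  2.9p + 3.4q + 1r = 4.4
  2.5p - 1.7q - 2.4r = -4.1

Row-reduce the augmented matrix:
R1 ← R1 / (-7/2).
R2 ← R2 − 29/10·R1.
R3 ← R3 − 5/2·R1.
R2 ← R2 / (141/50).
R1 ← R1 − 1/5·R2.
R3 ← R3 + 11/5·R2.
R3 ← R3 / (-8999/1410).
R1 ← R1 − 160/141·R3.
R2 ← R2 + 95/141·R3.
Reading off the reduced rows gives p = 0, q = 1, r = 1.

p = 0, q = 1, r = 1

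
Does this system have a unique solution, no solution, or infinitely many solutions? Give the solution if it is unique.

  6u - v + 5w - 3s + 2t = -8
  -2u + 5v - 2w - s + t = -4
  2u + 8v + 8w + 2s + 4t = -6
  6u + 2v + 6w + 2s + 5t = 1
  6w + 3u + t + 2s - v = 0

Row-reduce:
R1 ← R1 / (6).
R2 ← R2 + 2·R1.
R3 ← R3 − 2·R1.
R4 ← R4 − 6·R1.
R5 ← R5 − 3·R1.
R2 ← R2 / (14/3).
R1 ← R1 + 1/6·R2.
R3 ← R3 − 25/3·R2.
R4 ← R4 − 3·R2.
R5 ← R5 + 1/2·R2.
R3 ← R3 / (97/14).
R1 ← R1 − 23/28·R3.
R2 ← R2 + 1/14·R3.
R4 ← R4 − 17/14·R3.
R5 ← R5 − 97/28·R3.
R4 ← R4 / (498/97).
R1 ← R1 + 131/97·R4.
R2 ← R2 + 35/97·R4.
R3 ← R3 − 92/97·R4.
Row 5 reduces to 0 = -1, a contradiction. The system is inconsistent.

no solution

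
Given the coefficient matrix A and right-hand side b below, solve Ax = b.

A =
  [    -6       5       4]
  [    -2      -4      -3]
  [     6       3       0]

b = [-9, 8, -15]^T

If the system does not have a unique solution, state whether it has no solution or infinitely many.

x_1 = 0, x_2 = -5, x_3 = 4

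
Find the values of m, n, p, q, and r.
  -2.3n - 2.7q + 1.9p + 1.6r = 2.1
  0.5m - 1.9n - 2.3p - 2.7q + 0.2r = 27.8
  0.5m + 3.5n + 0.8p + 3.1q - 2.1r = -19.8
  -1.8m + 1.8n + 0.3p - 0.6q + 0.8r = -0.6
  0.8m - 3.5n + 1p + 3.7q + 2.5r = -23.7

Row-reduce the augmented matrix:
Swap R1 and R2.
R1 ← R1 / (1/2).
R3 ← R3 − 1/2·R1.
R4 ← R4 + 9/5·R1.
R5 ← R5 − 4/5·R1.
R2 ← R2 / (-23/10).
R1 ← R1 + 19/5·R2.
R3 ← R3 − 27/5·R2.
R4 ← R4 + 126/25·R2.
R5 ← R5 + 23/50·R2.
R3 ← R3 / (1739/230).
R1 ← R1 + 178/23·R3.
R2 ← R2 + 19/23·R3.
R4 ← R4 + 2793/230·R3.
R5 ← R5 − 43/10·R3.
R4 ← R4 / (-229086/43475).
R1 ← R1 + 12964/8695·R4.
R2 ← R2 − 1939/1739·R4.
R3 ← R3 + 124/1739·R4.
R5 ← R5 − 385476/43475·R4.
R5 ← R5 / (23878/14685).
R1 ← R1 + 97655/114543·R5.
R2 ← R2 + 211571/458172·R5.
R3 ← R3 − 21518/114543·R5.
R4 ← R4 + 30713/458172·R5.
Reading off the reduced rows gives m = 1, n = 0, p = -6, q = -5, r = 0.

m = 1, n = 0, p = -6, q = -5, r = 0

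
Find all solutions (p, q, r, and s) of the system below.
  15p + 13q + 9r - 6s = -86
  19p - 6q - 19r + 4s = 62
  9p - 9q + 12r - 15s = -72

Row-reduce:
R1 ← R1 / (15).
R2 ← R2 − 19·R1.
R3 ← R3 − 9·R1.
R2 ← R2 / (-337/15).
R1 ← R1 − 13/15·R2.
R3 ← R3 + 84/5·R2.
R3 ← R3 / (9885/337).
R1 ← R1 + 193/337·R3.
R2 ← R2 − 456/337·R3.
Rank is 3 with 4 unknowns, leaving s free.

infinitely many solutions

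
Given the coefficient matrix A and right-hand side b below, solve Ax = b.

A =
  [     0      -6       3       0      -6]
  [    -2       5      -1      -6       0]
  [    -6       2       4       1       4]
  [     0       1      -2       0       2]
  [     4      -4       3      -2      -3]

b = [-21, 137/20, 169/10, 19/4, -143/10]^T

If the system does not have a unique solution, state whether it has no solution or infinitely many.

x_1 = -1/2, x_2 = 7/4, x_3 = 1/2, x_4 = 2/5, x_5 = 2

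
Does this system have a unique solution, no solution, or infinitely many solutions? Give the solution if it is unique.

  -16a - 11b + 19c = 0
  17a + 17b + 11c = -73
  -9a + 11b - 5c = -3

a = -1, b = -2, c = -2

Row-reduce the augmented matrix:
R1 ← R1 / (-16).
R2 ← R2 − 17·R1.
R3 ← R3 + 9·R1.
R2 ← R2 / (85/16).
R1 ← R1 − 11/16·R2.
R3 ← R3 − 275/16·R2.
R3 ← R3 / (-1982/17).
R1 ← R1 + 444/85·R3.
R2 ← R2 − 499/85·R3.
Reading off the reduced rows gives a = -1, b = -2, c = -2.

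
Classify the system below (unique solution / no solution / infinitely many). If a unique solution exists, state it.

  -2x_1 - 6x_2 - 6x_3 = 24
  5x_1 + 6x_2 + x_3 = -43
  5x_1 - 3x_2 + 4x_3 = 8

x_1 = -3, x_2 = -5, x_3 = 2

Row-reduce the augmented matrix:
R1 ← R1 / (-2).
R2 ← R2 − 5·R1.
R3 ← R3 − 5·R1.
R2 ← R2 / (-9).
R1 ← R1 − 3·R2.
R3 ← R3 + 18·R2.
R3 ← R3 / (17).
R1 ← R1 + 5/3·R3.
R2 ← R2 − 14/9·R3.
Reading off the reduced rows gives x_1 = -3, x_2 = -5, x_3 = 2.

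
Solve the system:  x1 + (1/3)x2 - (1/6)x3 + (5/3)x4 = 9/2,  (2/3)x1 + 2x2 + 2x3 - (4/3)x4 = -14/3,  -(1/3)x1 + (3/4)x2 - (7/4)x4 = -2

Row-reduce:
R2 ← R2 − 2/3·R1.
R3 ← R3 + 1/3·R1.
R2 ← R2 / (16/9).
R1 ← R1 − 1/3·R2.
R3 ← R3 − 31/36·R2.
R3 ← R3 / (-69/64).
R1 ← R1 + 9/16·R3.
R2 ← R2 − 19/16·R3.
Rank is 3 with 4 unknowns, leaving x4 free.

infinitely many solutions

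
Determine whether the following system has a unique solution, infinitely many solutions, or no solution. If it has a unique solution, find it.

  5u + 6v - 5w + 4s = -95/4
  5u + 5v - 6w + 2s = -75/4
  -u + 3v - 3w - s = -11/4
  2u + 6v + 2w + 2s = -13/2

Row-reduce the augmented matrix:
R1 ← R1 / (5).
R2 ← R2 − 5·R1.
R3 ← R3 + 1·R1.
R4 ← R4 − 2·R1.
R2 ← R2 / (-1).
R1 ← R1 − 6/5·R2.
R3 ← R3 − 21/5·R2.
R4 ← R4 − 18/5·R2.
R3 ← R3 / (-41/5).
R1 ← R1 + 11/5·R3.
R2 ← R2 − 1·R3.
R4 ← R4 − 2/5·R3.
R4 ← R4 / (-296/41).
R1 ← R1 − 29/41·R4.
R2 ← R2 − 39/41·R4.
R3 ← R3 − 43/41·R4.
Reading off the reduced rows gives u = -1/4, v = -1/2, w = 3/2, s = -3.

u = -1/4, v = -1/2, w = 3/2, s = -3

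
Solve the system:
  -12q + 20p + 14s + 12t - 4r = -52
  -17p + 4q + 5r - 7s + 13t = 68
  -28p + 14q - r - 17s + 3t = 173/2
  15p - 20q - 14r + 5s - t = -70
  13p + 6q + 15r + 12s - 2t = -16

Row-reduce:
R1 ← R1 / (20).
R2 ← R2 + 17·R1.
R3 ← R3 + 28·R1.
R4 ← R4 − 15·R1.
R5 ← R5 − 13·R1.
R2 ← R2 / (-31/5).
R1 ← R1 + 3/5·R2.
R3 ← R3 + 14/5·R2.
R4 ← R4 + 11·R2.
R5 ← R5 − 69/5·R2.
R3 ← R3 / (-227/31).
R1 ← R1 + 11/31·R3.
R2 ← R2 + 8/31·R3.
R4 ← R4 + 429/31·R3.
R5 ← R5 − 656/31·R3.
R4 ← R4 / (-3388/227).
R1 ← R1 − 47/227·R4.
R2 ← R2 + 365/454·R4.
R3 ← R3 + 12/227·R4.
R5 ← R5 − 3388/227·R4.
Row 5 reduces to 0 = 1/2, a contradiction. The system is inconsistent.

no solution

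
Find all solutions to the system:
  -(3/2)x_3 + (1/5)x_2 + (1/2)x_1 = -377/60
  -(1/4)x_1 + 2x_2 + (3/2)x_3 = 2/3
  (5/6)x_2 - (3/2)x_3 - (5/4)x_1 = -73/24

x_1 = -8/3, x_2 = -9/4, x_3 = 3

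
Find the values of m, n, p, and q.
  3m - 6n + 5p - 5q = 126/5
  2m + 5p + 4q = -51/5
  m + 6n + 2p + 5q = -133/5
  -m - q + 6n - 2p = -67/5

Row-reduce the augmented matrix:
R1 ← R1 / (3).
R2 ← R2 − 2·R1.
R3 ← R3 − 1·R1.
R4 ← R4 + 1·R1.
R2 ← R2 / (4).
R1 ← R1 + 2·R2.
R3 ← R3 − 8·R2.
R4 ← R4 − 4·R2.
R3 ← R3 / (-3).
R1 ← R1 − 5/2·R3.
R2 ← R2 − 5/12·R3.
R4 ← R4 + 2·R3.
R4 ← R4 / (-14/3).
R1 ← R1 + 14/3·R4.
R2 ← R2 − 13/18·R4.
R3 ← R3 − 8/3·R4.
Reading off the reduced rows gives m = 7/5, n = -8/3, p = -1, q = -2.

m = 7/5, n = -8/3, p = -1, q = -2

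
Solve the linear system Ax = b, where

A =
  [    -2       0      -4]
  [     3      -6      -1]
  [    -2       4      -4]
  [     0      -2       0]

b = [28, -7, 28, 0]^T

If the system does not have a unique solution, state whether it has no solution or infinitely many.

x_1 = -4, x_2 = 0, x_3 = -5

Row-reduce the augmented matrix:
R1 ← R1 / (-2).
R2 ← R2 − 3·R1.
R3 ← R3 + 2·R1.
R2 ← R2 / (-6).
R3 ← R3 − 4·R2.
R4 ← R4 + 2·R2.
R3 ← R3 / (-14/3).
R1 ← R1 − 2·R3.
R2 ← R2 − 7/6·R3.
R4 ← R4 − 7/3·R3.
R4 reduces to 0 = 0, so the extra equation is consistent.
Reading off the reduced rows gives x_1 = -4, x_2 = 0, x_3 = -5.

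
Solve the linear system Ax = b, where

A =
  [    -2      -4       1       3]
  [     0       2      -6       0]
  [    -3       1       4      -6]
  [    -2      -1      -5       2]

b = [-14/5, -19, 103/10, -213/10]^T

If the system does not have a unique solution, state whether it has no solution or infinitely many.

Row-reduce the augmented matrix:
R1 ← R1 / (-2).
R3 ← R3 + 3·R1.
R4 ← R4 + 2·R1.
R2 ← R2 / (2).
R1 ← R1 − 2·R2.
R3 ← R3 − 7·R2.
R4 ← R4 − 3·R2.
R3 ← R3 / (47/2).
R1 ← R1 − 11/2·R3.
R2 ← R2 + 3·R3.
R4 ← R4 − 3·R3.
R4 ← R4 / (16/47).
R1 ← R1 − 45/47·R4.
R2 ← R2 + 63/47·R4.
R3 ← R3 + 21/47·R4.
Reading off the reduced rows gives x_1 = 12/5, x_2 = -1/2, x_3 = 3, x_4 = -1.

x_1 = 12/5, x_2 = -1/2, x_3 = 3, x_4 = -1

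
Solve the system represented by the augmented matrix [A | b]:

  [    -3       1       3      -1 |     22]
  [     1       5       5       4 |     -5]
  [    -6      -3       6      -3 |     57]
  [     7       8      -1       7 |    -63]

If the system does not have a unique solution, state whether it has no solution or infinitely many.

no solution

Row-reduce:
R1 ← R1 / (-3).
R2 ← R2 − 1·R1.
R3 ← R3 + 6·R1.
R4 ← R4 − 7·R1.
R2 ← R2 / (16/3).
R1 ← R1 + 1/3·R2.
R3 ← R3 + 5·R2.
R4 ← R4 − 31/3·R2.
R3 ← R3 / (45/8).
R1 ← R1 + 5/8·R3.
R2 ← R2 − 9/8·R3.
R4 ← R4 + 45/8·R3.
Row 4 reduces to 0 = -1, a contradiction. The system is inconsistent.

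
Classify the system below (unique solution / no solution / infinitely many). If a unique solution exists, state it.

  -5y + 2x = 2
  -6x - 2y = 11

x = -3/2, y = -1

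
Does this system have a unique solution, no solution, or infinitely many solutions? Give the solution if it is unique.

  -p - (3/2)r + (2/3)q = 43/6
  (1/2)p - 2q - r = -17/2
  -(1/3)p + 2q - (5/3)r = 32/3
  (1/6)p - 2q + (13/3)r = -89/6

Row-reduce:
R1 ← R1 / (-1).
R2 ← R2 − 1/2·R1.
R3 ← R3 + 1/3·R1.
R4 ← R4 − 1/6·R1.
R2 ← R2 / (-5/3).
R1 ← R1 + 2/3·R2.
R3 ← R3 − 16/9·R2.
R4 ← R4 + 17/9·R2.
R3 ← R3 / (-91/30).
R1 ← R1 − 11/5·R3.
R2 ← R2 − 21/20·R3.
R4 ← R4 − 91/15·R3.
Row 4 reduces to 0 = -2, a contradiction. The system is inconsistent.

no solution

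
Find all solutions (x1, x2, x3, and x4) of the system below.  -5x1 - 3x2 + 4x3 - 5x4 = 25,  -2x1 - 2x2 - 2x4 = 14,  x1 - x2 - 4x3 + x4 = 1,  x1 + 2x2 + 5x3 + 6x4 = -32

no solution

Row-reduce:
R1 ← R1 / (-5).
R2 ← R2 + 2·R1.
R3 ← R3 − 1·R1.
R4 ← R4 − 1·R1.
R2 ← R2 / (-4/5).
R1 ← R1 − 3/5·R2.
R3 ← R3 + 8/5·R2.
R4 ← R4 − 7/5·R2.
Swap R3 and R4.
R3 ← R3 / (3).
R1 ← R1 + 2·R3.
R2 ← R2 − 2·R3.
Row 4 reduces to 0 = -2, a contradiction. The system is inconsistent.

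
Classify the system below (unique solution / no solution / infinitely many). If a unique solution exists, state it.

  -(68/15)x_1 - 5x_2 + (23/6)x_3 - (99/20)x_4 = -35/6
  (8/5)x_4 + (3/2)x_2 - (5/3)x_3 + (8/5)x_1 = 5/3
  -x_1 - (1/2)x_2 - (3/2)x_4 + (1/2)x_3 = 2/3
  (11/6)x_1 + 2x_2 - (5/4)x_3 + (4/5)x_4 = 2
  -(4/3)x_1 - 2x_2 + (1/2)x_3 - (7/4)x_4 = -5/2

Row-reduce the augmented matrix:
R1 ← R1 / (-68/15).
R2 ← R2 − 8/5·R1.
R3 ← R3 + 1·R1.
R4 ← R4 − 11/6·R1.
R5 ← R5 + 4/3·R1.
R2 ← R2 / (-9/34).
R1 ← R1 − 75/68·R2.
R3 ← R3 − 41/68·R2.
R4 ← R4 + 3/136·R2.
R5 ← R5 + 9/17·R2.
R3 ← R3 / (-229/216).
R1 ← R1 + 155/72·R3.
R2 ← R2 − 32/27·R3.
R4 ← R4 − 47/144·R3.
R4 ← R4 / (-1624/1145).
R1 ← R1 − 1821/916·R4.
R2 ← R2 + 63/229·R4.
R3 ← R3 − 321/458·R4.
R5 reduces to 0 = 0, so the extra equation is consistent.
Reading off the reduced rows gives x_1 = -5/2, x_2 = 8/3, x_3 = -1, x_4 = 0.

x_1 = -5/2, x_2 = 8/3, x_3 = -1, x_4 = 0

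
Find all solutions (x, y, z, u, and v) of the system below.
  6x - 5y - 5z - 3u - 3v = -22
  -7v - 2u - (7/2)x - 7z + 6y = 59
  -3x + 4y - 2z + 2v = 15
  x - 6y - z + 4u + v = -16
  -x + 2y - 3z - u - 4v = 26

Row-reduce:
R1 ← R1 / (6).
R2 ← R2 + 7/2·R1.
R3 ← R3 + 3·R1.
R4 ← R4 − 1·R1.
R5 ← R5 + 1·R1.
R2 ← R2 / (37/12).
R1 ← R1 + 5/6·R2.
R3 ← R3 − 3/2·R2.
R4 ← R4 + 31/6·R2.
R5 ← R5 − 7/6·R2.
R3 ← R3 / (12/37).
R1 ← R1 + 130/37·R3.
R2 ← R2 + 119/37·R3.
R4 ← R4 + 621/37·R3.
R5 ← R5 + 3/37·R3.
R4 ← R4 / (15).
R1 ← R1 − 2·R4.
R2 ← R2 − 2·R4.
R3 ← R3 − 1·R4.
Row 5 reduces to 0 = 1/4, a contradiction. The system is inconsistent.

no solution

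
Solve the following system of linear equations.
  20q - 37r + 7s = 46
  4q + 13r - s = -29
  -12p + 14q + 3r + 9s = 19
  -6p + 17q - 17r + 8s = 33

no solution

Row-reduce:
Swap R1 and R3.
R1 ← R1 / (-12).
R4 ← R4 + 6·R1.
R2 ← R2 / (4).
R1 ← R1 + 7/6·R2.
R3 ← R3 − 20·R2.
R4 ← R4 − 10·R2.
R3 ← R3 / (-102).
R1 ← R1 − 85/24·R3.
R2 ← R2 − 13/4·R3.
R4 ← R4 + 51·R3.
Row 4 reduces to 0 = 1/2, a contradiction. The system is inconsistent.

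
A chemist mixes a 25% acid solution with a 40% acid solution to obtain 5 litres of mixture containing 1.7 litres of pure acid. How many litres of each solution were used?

Let a = litres of solution A, b = litres of solution B.
  a + b = 5
  (1/4)a + (2/5)b = 17/10
From equation 1: a = 5 − b.
Substitute into equation 2 and solve: b = 3.
Then a = 2.

litres of solution A: 2, litres of solution B: 3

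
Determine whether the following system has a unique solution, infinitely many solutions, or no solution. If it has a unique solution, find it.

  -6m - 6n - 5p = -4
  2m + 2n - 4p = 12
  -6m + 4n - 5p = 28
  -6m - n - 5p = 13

Row-reduce:
R1 ← R1 / (-6).
R2 ← R2 − 2·R1.
R3 ← R3 + 6·R1.
R4 ← R4 + 6·R1.
Swap R2 and R3.
R2 ← R2 / (10).
R1 ← R1 − 1·R2.
R4 ← R4 − 5·R2.
R3 ← R3 / (-17/3).
R1 ← R1 − 5/6·R3.
Row 4 reduces to 0 = 1, a contradiction. The system is inconsistent.

no solution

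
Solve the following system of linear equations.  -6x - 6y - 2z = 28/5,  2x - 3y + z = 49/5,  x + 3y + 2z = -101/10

Row-reduce the augmented matrix:
R1 ← R1 / (-6).
R2 ← R2 − 2·R1.
R3 ← R3 − 1·R1.
R2 ← R2 / (-5).
R1 ← R1 − 1·R2.
R3 ← R3 − 2·R2.
R3 ← R3 / (9/5).
R1 ← R1 − 2/5·R3.
R2 ← R2 + 1/15·R3.
Reading off the reduced rows gives x = 12/5, y = -5/2, z = -5/2.

x = 12/5, y = -5/2, z = -5/2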